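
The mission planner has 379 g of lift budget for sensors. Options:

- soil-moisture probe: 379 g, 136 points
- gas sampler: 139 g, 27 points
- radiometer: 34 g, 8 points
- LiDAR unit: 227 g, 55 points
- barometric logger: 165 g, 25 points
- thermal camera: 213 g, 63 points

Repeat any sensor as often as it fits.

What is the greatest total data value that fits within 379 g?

136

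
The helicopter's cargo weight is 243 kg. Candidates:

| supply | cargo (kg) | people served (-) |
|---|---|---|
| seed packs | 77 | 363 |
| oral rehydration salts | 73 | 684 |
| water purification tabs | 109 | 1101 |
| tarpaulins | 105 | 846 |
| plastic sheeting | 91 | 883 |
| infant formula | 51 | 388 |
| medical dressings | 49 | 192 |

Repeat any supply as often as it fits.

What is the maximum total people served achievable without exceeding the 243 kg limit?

By people served per kg: water purification tabs 10.10, plastic sheeting 9.70, oral rehydration salts 9.37, tarpaulins 8.06 lead.
The ratio heuristic lands on 2×water purification tabs (2202) but leaves 25 kg idle.
Dropping 2×water purification tabs frees 218 kg; slotting in 2×oral rehydration salts + plastic sheeting (237 kg) lifts the total to 2251 at 237 kg.

2251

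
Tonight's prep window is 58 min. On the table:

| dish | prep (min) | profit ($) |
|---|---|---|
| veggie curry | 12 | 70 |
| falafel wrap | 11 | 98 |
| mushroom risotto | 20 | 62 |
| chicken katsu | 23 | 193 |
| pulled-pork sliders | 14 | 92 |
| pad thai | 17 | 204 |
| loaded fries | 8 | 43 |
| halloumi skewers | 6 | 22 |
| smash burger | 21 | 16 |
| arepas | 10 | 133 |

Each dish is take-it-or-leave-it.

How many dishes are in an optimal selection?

The maximum profit within 58 min is 573.
For example chicken katsu + pad thai + loaded fries + arepas achieves it, using 58 min.
Every optimal selection uses 4 dishes.

4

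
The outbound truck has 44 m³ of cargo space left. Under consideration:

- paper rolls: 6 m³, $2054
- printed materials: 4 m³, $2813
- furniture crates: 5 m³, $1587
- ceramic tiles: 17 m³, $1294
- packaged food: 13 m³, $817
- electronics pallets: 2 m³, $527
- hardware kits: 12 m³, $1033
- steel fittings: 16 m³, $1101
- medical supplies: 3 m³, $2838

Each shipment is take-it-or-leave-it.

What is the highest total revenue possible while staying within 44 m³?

11142

Filling by ratio: paper rolls + printed materials + furniture crates + electronics pallets + hardware kits + medical supplies for 10852, with 12 m³ left unused.
Replace electronics pallets with packaged food: the trade gains 290 net, giving 11142 at 43 m³.
An exhaustive check of the 512 subsets confirms 11142.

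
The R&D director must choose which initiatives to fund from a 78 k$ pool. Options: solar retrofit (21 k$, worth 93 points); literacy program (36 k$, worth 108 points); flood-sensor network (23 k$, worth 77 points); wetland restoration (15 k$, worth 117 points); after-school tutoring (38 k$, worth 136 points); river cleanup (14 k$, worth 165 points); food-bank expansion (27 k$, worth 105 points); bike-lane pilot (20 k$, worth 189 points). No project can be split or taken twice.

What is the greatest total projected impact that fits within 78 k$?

Ranking by ratio (projected impact/k$): river cleanup 11.79, bike-lane pilot 9.45, wetland restoration 7.80, solar retrofit 4.43.
Greedy by ratio would take solar retrofit + wetland restoration + river cleanup + bike-lane pilot: 70 k$ used, total 564.
Replace solar retrofit with food-bank expansion: the trade gains 12 net, giving 576 at 76 k$.
The closest alternative, solar retrofit + wetland restoration + river cleanup + bike-lane pilot, reaches only 564.

576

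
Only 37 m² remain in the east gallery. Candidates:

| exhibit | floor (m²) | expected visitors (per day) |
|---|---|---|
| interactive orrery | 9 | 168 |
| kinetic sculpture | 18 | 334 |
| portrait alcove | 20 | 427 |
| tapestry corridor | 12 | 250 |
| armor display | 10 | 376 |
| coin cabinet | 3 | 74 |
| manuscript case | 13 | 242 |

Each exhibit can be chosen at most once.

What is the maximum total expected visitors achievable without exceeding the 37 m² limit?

Greedy by ratio would take portrait alcove + armor display + coin cabinet: 33 m² used, total 877.
Dropping portrait alcove and coin cabinet frees 23 m²; slotting in interactive orrery + kinetic sculpture (27 m²) lifts the total to 878 at 37 m².
Runner-up portrait alcove + armor display + coin cabinet tops out at 877.

878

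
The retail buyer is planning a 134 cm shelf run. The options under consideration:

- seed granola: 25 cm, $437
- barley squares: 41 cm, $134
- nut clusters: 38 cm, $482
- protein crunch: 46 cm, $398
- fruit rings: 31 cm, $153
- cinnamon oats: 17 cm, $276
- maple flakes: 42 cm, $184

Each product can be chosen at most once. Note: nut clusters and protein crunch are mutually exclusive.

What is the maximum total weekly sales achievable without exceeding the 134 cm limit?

1379

Best packing: seed granola + nut clusters + cinnamon oats + maple flakes — 122 cm, 1379 total.
The closest alternative, seed granola + nut clusters + fruit rings + cinnamon oats, reaches only 1348.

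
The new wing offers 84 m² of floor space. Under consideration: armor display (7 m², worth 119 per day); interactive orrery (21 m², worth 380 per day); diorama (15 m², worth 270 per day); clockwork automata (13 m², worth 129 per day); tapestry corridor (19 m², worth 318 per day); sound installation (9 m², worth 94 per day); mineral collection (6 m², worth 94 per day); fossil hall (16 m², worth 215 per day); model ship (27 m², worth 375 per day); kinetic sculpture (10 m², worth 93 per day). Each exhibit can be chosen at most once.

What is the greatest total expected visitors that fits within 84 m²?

1396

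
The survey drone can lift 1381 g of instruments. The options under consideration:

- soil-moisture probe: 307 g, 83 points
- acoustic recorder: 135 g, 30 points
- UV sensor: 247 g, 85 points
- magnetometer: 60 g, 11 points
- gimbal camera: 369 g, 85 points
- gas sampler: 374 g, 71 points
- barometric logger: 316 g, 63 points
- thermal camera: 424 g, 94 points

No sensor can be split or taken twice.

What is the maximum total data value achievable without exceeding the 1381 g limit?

Taking the top-ratio sensors first gives soil-moisture probe + acoustic recorder + UV sensor + gimbal camera + barometric logger for 346 (1374 g).
Dropping acoustic recorder and barometric logger frees 451 g; slotting in thermal camera (424 g) lifts the total to 347 at 1347 g.

347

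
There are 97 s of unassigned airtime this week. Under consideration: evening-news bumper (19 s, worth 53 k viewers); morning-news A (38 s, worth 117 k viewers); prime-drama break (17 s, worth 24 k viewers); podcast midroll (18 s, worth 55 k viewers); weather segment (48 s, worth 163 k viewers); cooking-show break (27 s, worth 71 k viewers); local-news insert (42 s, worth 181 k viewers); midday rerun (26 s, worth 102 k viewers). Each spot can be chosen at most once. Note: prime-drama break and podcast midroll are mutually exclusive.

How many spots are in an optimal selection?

Best achievable expected reach is 354.
One optimal bundle: cooking-show break + local-news insert + midday rerun (95 s).
All optima have 3 spots.

3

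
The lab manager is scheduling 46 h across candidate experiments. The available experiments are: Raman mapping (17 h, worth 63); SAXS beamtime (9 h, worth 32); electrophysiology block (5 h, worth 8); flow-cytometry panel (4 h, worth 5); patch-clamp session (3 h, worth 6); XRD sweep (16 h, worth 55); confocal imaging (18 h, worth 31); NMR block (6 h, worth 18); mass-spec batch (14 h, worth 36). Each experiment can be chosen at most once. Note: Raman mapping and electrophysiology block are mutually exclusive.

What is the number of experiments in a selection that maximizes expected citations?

Best achievable expected citations is 156.
For example Raman mapping + SAXS beamtime + patch-clamp session + XRD sweep achieves it, using 45 h.
All optima have 4 experiments.

4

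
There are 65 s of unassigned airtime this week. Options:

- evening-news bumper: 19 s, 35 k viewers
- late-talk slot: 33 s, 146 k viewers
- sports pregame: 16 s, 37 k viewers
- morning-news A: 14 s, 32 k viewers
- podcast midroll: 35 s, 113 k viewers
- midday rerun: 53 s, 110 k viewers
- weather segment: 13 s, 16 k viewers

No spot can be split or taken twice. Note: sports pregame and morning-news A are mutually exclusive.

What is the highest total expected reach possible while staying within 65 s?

199

Ranking by ratio (expected reach/s): late-talk slot 4.42, podcast midroll 3.23, sports pregame 2.31.
Best packing: late-talk slot + sports pregame + weather segment — 62 s, 199 total.
No other feasible combination exceeds 199.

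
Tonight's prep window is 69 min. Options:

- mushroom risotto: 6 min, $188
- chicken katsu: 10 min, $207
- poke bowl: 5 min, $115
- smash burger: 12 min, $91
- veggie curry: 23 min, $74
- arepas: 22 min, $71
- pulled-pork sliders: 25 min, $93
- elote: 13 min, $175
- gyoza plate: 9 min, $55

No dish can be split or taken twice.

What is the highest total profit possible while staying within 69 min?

By profit per min: mushroom risotto 31.33, poke bowl 23.00, chicken katsu 20.70, elote 13.46 lead.
Greedy by ratio would take mushroom risotto + chicken katsu + poke bowl + smash burger + elote + gyoza plate: 55 min used, total 831.
Replace gyoza plate with veggie curry: the trade gains 19 net, giving 850 at 69 min.

850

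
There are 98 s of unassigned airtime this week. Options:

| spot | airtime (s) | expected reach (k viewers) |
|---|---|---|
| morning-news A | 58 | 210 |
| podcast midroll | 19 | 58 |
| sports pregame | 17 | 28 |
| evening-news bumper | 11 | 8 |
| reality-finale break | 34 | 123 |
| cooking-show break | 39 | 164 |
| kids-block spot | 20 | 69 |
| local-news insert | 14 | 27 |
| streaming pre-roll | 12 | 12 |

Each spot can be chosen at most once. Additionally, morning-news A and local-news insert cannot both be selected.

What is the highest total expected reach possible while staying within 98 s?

374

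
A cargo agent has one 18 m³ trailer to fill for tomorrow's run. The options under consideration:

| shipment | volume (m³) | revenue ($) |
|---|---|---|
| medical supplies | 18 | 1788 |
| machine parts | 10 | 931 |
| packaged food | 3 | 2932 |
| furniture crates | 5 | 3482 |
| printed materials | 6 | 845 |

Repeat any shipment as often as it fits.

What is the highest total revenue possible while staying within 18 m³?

17592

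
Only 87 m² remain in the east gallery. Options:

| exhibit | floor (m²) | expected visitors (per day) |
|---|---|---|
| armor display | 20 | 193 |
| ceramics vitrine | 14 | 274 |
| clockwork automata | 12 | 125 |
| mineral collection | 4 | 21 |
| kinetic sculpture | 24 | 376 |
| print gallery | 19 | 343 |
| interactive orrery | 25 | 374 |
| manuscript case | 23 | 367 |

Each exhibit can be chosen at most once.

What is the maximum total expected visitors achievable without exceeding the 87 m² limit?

A density-first pass picks ceramics vitrine + mineral collection + kinetic sculpture + print gallery + manuscript case — 1381 at 84 m².
Dropping mineral collection and print gallery frees 23 m²; slotting in interactive orrery (25 m²) lifts the total to 1391 at 86 m².

1391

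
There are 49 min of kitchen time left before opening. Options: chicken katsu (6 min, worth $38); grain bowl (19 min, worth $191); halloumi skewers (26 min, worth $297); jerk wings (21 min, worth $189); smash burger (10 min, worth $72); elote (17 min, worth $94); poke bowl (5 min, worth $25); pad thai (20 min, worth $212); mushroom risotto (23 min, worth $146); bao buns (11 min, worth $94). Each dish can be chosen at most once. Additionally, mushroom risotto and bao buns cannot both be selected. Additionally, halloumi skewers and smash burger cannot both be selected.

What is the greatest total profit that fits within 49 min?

Taking halloumi skewers + pad thai: 46 min used, 509 in profit.
The closest alternative, grain bowl + halloumi skewers, reaches only 488.

509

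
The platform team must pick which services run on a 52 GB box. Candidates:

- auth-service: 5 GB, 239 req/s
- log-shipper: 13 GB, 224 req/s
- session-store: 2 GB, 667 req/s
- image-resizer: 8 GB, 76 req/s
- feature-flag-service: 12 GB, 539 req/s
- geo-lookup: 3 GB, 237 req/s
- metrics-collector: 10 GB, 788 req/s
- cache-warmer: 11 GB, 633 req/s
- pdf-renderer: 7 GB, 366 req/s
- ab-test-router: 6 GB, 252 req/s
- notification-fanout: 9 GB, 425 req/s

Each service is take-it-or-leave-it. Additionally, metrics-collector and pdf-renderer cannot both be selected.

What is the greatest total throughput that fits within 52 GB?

Best packing: auth-service + session-store + feature-flag-service + geo-lookup + metrics-collector + cache-warmer + notification-fanout — 52 GB, 3528 total.
Nothing else feasible within 52 GB beats 3528.

3528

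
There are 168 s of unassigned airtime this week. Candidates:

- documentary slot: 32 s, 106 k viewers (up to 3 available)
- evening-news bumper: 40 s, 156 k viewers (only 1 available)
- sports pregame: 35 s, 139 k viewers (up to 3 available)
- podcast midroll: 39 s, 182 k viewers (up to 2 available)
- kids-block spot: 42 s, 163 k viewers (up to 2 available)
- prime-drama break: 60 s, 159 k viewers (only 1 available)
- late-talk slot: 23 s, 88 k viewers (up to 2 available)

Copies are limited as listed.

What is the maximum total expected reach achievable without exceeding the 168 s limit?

A density-first pass picks 2×sports pregame + 2×podcast midroll — 642 at 148 s.
Dropping 2×sports pregame frees 70 s; slotting in kids-block spot + 2×late-talk slot (88 s) lifts the total to 703 at 166 s.
The spare 2 s is too small for any remaining spot, and no exchange beats 703.

703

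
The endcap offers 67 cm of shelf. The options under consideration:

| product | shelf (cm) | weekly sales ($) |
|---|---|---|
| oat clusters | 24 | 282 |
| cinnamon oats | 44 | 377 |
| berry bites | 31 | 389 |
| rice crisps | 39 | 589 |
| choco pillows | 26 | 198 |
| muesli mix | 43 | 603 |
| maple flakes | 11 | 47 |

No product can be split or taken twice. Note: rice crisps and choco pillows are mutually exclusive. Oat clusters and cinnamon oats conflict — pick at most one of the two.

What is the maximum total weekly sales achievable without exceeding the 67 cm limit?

885

The ratio heuristic lands on oat clusters + rice crisps (871) but leaves 4 cm idle.
Dropping rice crisps frees 39 cm; slotting in muesli mix (43 cm) lifts the total to 885 at 67 cm.
No other feasible combination exceeds 885.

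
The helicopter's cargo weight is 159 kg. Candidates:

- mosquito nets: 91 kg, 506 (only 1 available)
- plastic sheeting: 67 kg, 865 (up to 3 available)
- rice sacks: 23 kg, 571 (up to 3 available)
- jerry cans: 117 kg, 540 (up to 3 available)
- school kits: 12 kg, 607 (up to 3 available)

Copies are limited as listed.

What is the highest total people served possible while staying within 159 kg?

3828

By people served per kg: school kits 50.58, rice sacks 24.83, plastic sheeting 12.91 lead.
The ratio heuristic lands on 3×rice sacks + 3×school kits (3534) but leaves 54 kg idle.
Dropping rice sacks frees 23 kg; slotting in plastic sheeting (67 kg) lifts the total to 3828 at 149 kg.
No other feasible combination exceeds 3828.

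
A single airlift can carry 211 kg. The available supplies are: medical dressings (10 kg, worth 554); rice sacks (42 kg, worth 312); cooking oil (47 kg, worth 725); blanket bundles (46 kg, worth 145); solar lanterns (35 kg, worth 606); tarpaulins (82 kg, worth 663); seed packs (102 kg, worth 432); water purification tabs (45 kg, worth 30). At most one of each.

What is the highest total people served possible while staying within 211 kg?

Density check — medical dressings 55.40, solar lanterns 17.31, cooking oil 15.43, tarpaulins 8.09 are the best per kg.
Medical dressings + cooking oil + solar lanterns + tarpaulins uses 174 of the 211 kg and totals 2548.
An exhaustive check of the 256 subsets confirms 2548.

2548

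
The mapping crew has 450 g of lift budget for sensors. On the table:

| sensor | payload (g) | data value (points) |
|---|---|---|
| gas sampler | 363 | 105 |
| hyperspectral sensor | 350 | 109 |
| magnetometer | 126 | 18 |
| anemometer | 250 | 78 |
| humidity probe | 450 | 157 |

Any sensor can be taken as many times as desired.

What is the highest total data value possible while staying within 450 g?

Density check — humidity probe 0.35, anemometer 0.31, hyperspectral sensor 0.31 are the best per g.
The ratio ordering already packs tightly: humidity probe, 450 g, 157.

157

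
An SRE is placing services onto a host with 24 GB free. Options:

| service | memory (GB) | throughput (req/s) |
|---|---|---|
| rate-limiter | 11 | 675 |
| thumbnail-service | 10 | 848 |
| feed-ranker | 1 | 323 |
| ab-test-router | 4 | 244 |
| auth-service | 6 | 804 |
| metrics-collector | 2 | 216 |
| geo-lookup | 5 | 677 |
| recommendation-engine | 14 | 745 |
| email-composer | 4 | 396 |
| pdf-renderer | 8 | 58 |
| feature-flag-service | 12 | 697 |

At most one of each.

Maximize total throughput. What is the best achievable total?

2868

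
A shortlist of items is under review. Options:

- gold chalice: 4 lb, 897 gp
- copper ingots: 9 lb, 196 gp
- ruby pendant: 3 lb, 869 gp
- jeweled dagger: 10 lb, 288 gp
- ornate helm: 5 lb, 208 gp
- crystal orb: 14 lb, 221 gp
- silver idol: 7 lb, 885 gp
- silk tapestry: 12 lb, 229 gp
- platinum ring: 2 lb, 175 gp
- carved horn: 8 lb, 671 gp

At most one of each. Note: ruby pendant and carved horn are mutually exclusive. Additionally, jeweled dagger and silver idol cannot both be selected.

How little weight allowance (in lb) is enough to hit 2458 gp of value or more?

14

Look for the lowest-weight combination reaching 2458.
gold chalice + ruby pendant + silver idol: 2651 value at 14 lb.
Any bundle with less than 14 lb falls short of 2458.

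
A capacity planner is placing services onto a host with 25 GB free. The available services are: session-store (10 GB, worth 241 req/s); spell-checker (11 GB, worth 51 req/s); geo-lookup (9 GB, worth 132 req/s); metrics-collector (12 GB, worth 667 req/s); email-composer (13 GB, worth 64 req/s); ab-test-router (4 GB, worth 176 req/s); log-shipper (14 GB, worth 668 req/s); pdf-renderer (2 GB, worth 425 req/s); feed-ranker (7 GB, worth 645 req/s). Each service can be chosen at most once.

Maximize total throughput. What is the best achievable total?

Best packing: metrics-collector + ab-test-router + pdf-renderer + feed-ranker — 25 GB, 1913 total.
No other feasible combination exceeds 1913.

1913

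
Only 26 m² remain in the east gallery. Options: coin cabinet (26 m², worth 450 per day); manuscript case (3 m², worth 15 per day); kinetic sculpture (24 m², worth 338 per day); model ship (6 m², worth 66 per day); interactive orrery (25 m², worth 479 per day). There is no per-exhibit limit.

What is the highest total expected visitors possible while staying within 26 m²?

479

Taking interactive orrery: 25 m² used, 479 in expected visitors.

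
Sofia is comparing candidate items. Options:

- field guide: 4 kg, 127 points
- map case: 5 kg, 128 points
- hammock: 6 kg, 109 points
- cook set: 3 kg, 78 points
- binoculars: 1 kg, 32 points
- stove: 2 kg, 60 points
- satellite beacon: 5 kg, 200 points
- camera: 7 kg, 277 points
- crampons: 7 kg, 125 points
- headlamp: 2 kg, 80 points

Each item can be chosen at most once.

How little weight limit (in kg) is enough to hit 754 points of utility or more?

21

Minimise kg subject to total utility ≥ 754.
Taking field guide + cook set + satellite beacon + camera + headlamp gives 762 (≥ 754) for 21 kg.
Any bundle with less than 21 kg falls short of 754.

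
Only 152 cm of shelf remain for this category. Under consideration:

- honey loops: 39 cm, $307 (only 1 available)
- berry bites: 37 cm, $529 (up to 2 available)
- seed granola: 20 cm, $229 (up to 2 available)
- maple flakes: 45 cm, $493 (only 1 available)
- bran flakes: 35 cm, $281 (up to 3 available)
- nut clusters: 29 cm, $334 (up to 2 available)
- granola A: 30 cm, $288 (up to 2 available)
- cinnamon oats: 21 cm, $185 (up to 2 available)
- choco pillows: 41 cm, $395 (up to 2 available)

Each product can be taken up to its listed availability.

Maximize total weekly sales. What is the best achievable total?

Density check — berry bites 14.30, nut clusters 11.52, seed granola 11.45 are the best per cm.
The ratio ordering already packs tightly: 2×berry bites + seed granola + 2×nut clusters, 152 cm, 1955.
No other feasible combination exceeds 1955.

1955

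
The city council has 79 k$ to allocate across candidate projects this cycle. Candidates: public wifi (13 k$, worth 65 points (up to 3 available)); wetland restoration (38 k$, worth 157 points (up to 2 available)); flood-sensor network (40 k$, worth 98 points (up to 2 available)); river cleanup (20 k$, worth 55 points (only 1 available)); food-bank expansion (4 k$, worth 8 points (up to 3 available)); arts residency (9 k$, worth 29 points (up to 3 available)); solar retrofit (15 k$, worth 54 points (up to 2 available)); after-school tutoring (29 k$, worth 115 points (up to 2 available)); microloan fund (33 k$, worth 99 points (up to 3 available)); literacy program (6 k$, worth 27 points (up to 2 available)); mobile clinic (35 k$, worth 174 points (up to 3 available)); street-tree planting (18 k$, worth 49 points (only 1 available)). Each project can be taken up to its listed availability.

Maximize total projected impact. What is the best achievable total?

By projected impact per k$: public wifi 5.00, mobile clinic 4.97, literacy program 4.50 lead.
Arts residency + 2×mobile clinic uses 79 of the 79 k$ and totals 377.
Every other selection either busts 79 k$ or exceeds an availability limit or fails to beat 377.

377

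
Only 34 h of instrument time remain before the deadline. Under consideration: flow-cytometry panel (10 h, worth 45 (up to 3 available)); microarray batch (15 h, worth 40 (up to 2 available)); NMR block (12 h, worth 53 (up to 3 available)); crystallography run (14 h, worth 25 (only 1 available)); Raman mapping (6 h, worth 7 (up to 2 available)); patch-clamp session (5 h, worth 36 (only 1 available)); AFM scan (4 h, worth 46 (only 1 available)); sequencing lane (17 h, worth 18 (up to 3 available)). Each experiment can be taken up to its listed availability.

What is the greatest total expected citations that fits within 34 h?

By expected citations per h: AFM scan 11.50, patch-clamp session 7.20, flow-cytometry panel 4.50 lead.
Filling by ratio: 2×flow-cytometry panel + patch-clamp session + AFM scan for 172, with 5 h left unused.
Dropping 2×flow-cytometry panel frees 20 h; slotting in 2×NMR block (24 h) lifts the total to 188 at 33 h.
That's the maximum — no swap from here does better than 188.

188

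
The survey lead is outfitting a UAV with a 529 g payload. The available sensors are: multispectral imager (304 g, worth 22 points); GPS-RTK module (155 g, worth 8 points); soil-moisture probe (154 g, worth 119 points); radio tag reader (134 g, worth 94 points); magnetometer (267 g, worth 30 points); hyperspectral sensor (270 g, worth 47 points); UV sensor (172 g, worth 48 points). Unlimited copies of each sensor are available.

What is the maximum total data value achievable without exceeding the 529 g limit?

357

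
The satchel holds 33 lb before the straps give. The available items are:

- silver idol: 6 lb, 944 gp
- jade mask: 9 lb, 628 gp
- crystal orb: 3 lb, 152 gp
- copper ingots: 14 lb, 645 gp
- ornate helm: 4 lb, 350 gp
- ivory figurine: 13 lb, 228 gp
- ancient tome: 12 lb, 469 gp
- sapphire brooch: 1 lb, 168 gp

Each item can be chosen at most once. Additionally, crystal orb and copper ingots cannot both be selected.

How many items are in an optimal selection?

4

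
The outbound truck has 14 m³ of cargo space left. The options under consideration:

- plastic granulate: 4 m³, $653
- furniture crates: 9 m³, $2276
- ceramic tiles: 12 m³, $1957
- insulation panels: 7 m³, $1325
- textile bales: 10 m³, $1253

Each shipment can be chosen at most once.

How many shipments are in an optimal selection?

Best achievable revenue is 2929.
For example plastic granulate + furniture crates achieves it, using 13 m³.
All optima have 2 shipments.

2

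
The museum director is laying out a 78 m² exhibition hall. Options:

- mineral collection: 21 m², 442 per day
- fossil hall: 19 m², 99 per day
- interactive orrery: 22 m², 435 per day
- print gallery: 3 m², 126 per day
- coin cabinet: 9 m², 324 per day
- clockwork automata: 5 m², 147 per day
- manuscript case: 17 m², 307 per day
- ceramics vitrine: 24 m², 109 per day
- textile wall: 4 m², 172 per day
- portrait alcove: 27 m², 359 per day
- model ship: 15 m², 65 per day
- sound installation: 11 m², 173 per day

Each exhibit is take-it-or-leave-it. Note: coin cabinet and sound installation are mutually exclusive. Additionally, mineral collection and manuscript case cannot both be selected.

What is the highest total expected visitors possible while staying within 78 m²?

1646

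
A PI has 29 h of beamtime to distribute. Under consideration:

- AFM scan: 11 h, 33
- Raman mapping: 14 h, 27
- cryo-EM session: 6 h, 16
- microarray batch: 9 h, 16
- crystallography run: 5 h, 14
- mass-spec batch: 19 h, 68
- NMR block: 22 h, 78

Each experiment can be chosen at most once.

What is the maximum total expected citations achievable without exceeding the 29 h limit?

Taking the top-ratio experiments first gives crystallography run + mass-spec batch for 82 (24 h).
The 24 h tied up in crystallography run and mass-spec batch is better spent on cryo-EM session + NMR block — total rises to 94 (28 h).
Nothing else within 29 h beats 94.

94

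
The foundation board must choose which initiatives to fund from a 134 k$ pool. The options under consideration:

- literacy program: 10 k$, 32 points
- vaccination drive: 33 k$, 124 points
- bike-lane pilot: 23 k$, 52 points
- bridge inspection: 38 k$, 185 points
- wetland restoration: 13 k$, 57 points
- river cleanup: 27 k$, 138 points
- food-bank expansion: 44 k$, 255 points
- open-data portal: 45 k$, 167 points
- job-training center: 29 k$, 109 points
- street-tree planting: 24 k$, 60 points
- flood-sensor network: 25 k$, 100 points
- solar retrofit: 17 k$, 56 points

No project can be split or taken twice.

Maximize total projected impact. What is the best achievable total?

The ratio heuristic lands on literacy program + bridge inspection + wetland restoration + river cleanup + food-bank expansion (667) but leaves 2 k$ idle.
Dropping literacy program and wetland restoration frees 23 k$; slotting in flood-sensor network (25 k$) lifts the total to 678 at 134 k$.

678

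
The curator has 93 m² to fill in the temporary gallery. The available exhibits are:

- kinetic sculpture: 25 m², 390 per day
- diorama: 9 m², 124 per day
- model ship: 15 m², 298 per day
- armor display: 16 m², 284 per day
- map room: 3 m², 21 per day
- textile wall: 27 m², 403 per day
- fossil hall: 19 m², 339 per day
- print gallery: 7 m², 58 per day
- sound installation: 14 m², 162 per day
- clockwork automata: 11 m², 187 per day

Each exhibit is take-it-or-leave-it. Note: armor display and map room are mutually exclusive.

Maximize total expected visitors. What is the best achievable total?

1556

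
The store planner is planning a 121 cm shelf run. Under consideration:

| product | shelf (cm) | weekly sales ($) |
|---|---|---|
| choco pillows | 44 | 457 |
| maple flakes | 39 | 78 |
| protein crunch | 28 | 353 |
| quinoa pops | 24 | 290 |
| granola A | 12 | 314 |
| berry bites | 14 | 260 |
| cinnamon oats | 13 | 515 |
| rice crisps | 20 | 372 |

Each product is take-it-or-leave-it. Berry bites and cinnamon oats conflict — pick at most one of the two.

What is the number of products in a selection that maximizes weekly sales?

5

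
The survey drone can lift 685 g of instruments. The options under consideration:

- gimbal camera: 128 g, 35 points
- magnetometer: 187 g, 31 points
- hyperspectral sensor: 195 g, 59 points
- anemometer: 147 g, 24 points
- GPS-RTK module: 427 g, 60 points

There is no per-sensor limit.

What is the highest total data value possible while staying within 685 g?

Filling by ratio: 3×hyperspectral sensor for 177, with 100 g left unused.
Replace hyperspectral sensor with 2×gimbal camera: the trade gains 11 net, giving 188 at 646 g.
The spare 39 g is too small for any remaining sensor, and no exchange beats 188.

188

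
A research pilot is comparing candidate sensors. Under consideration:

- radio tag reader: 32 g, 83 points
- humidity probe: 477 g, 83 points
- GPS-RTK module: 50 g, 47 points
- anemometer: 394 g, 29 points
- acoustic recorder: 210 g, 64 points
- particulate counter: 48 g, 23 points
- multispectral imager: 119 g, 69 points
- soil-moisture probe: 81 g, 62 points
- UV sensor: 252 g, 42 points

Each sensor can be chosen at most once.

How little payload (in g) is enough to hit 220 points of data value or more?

Look for the lowest-payload combination reaching 220.
Taking radio tag reader + GPS-RTK module + particulate counter + multispectral imager gives 222 (≥ 220) for 249 g.
Below 249 g the best achievable stays under 220.

249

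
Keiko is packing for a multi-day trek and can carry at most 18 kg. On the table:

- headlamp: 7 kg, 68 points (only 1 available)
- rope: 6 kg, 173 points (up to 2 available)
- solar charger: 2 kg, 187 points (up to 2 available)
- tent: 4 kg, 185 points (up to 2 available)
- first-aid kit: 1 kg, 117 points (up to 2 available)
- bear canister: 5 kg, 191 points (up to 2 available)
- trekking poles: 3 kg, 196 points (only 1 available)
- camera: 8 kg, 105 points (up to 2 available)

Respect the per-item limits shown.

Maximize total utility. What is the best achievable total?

A density-first pass picks 2×solar charger + 2×tent + 2×first-aid kit + trekking poles — 1174 at 17 kg.
The 4 kg tied up in tent is better spent on bear canister — total rises to 1180 (18 kg).

1180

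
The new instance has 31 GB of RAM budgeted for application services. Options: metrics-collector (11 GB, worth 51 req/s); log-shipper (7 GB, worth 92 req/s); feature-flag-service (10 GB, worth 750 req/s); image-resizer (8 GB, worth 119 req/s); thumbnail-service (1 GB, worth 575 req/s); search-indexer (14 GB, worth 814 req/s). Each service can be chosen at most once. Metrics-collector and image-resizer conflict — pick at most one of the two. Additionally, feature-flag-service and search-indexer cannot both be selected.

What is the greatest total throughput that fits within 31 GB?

By throughput per GB: thumbnail-service 575.00, feature-flag-service 75.00, search-indexer 58.14 lead.
Log-shipper + image-resizer + thumbnail-service + search-indexer uses 30 of the 31 GB and totals 1600.
Runner-up log-shipper + feature-flag-service + image-resizer + thumbnail-service tops out at 1536.

1600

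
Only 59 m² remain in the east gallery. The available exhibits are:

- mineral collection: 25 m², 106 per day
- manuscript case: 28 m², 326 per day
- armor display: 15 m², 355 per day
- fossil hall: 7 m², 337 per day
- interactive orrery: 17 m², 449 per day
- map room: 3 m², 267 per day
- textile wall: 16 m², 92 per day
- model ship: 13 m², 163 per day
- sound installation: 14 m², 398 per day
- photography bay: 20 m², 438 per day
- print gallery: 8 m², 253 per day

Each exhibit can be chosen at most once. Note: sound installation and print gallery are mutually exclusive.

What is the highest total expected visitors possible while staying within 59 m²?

1806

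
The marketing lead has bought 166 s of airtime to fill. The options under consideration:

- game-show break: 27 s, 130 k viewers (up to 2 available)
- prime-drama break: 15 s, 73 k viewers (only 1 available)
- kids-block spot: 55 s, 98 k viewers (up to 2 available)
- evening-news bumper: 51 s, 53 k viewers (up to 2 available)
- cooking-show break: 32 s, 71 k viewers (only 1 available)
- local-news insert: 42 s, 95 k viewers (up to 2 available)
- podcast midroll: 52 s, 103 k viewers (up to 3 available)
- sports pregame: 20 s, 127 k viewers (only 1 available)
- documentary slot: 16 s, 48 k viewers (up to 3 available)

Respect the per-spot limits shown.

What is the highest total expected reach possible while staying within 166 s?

651

By expected reach per s: sports pregame 6.35, prime-drama break 4.87, game-show break 4.81, documentary slot 3.00 lead.
Filling by ratio: 2×game-show break + prime-drama break + sports pregame + 3×documentary slot for 604, with 29 s left unused.
Replace documentary slot with local-news insert: the trade gains 47 net, giving 651 at 163 s.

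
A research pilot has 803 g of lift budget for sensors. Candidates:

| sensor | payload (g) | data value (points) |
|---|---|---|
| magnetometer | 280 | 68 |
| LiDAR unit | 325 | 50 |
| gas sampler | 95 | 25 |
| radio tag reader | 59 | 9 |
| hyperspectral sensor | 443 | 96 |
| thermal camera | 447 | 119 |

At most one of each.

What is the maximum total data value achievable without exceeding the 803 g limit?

Filling by ratio: gas sampler + radio tag reader + thermal camera for 153, with 202 g left unused.
Dropping gas sampler frees 95 g; slotting in magnetometer (280 g) lifts the total to 196 at 786 g.
Nothing else within 803 g beats 196.

196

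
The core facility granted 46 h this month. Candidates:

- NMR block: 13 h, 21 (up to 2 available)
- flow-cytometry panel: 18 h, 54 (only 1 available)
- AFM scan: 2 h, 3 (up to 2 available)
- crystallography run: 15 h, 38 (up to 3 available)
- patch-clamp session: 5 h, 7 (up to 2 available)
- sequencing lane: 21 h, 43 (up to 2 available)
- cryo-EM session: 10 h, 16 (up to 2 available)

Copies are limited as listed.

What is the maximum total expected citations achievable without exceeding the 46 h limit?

114

Greedy by ratio would take NMR block + flow-cytometry panel + crystallography run: 46 h used, total 113.
Replace NMR block and flow-cytometry panel with 2×crystallography run: the trade gains 1 net, giving 114 at 45 h.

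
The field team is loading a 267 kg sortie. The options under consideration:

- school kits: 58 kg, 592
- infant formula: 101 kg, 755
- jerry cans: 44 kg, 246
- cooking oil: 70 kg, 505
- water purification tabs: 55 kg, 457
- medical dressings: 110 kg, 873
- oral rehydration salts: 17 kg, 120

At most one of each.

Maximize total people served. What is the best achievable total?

2168

A density-first pass picks school kits + water purification tabs + medical dressings + oral rehydration salts — 2042 at 240 kg.
Dropping oral rehydration salts frees 17 kg; slotting in jerry cans (44 kg) lifts the total to 2168 at 267 kg.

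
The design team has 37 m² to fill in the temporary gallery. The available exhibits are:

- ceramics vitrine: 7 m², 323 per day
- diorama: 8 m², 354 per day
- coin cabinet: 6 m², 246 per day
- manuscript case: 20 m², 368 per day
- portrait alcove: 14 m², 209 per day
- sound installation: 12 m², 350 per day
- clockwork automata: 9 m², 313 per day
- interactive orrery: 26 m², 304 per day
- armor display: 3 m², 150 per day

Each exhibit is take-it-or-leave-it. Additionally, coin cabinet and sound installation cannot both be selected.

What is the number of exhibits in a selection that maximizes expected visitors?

5

The maximum expected visitors within 37 m² is 1386.
One optimal bundle: ceramics vitrine + diorama + coin cabinet + clockwork automata + armor display (33 m²).
All optima have 5 exhibits.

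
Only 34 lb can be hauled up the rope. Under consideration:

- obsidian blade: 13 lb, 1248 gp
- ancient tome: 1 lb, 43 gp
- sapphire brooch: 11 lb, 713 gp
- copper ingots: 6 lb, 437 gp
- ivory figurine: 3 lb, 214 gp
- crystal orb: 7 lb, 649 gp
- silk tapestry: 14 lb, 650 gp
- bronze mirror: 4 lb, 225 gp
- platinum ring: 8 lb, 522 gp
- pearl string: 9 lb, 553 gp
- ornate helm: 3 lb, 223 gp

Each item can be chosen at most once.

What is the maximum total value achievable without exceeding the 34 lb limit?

2856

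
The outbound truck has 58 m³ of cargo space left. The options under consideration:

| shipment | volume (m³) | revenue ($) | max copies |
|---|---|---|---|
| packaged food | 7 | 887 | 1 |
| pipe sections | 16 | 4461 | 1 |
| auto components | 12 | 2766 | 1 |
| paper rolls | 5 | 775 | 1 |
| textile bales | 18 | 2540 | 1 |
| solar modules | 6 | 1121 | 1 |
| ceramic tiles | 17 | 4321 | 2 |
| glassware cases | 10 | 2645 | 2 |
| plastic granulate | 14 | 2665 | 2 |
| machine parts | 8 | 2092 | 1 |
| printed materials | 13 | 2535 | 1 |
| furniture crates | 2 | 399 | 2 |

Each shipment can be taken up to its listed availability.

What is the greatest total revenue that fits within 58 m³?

15195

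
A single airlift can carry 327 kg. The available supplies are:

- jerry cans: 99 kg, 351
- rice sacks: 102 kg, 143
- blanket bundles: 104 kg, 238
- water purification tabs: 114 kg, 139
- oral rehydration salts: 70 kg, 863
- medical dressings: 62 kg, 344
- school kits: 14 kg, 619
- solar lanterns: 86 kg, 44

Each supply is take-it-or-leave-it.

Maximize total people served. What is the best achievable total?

By people served per kg: school kits 44.21, oral rehydration salts 12.33, medical dressings 5.55, jerry cans 3.55 lead.
Best packing: jerry cans + oral rehydration salts + medical dressings + school kits — 245 kg, 2177 total.
The closest alternative, jerry cans + blanket bundles + oral rehydration salts + school kits, reaches only 2071.

2177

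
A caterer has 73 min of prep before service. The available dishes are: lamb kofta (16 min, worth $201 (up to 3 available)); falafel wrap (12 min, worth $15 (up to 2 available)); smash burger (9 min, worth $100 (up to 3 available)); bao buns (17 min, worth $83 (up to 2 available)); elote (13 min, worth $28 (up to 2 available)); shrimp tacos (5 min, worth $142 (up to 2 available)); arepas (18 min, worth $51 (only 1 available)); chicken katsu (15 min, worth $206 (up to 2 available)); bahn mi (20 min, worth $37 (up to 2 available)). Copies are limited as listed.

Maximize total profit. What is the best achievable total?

1098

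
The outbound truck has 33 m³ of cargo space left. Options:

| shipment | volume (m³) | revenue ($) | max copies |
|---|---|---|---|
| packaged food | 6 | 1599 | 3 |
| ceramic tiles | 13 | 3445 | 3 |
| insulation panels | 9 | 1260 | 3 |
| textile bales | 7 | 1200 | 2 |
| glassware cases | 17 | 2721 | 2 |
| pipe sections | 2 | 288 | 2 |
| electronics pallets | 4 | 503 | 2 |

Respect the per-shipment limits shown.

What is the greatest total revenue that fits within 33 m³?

3×packaged food + ceramic tiles + pipe sections uses 33 of the 33 m³ and totals 8530.
That's the maximum — no swap from here does better than 8530.

8530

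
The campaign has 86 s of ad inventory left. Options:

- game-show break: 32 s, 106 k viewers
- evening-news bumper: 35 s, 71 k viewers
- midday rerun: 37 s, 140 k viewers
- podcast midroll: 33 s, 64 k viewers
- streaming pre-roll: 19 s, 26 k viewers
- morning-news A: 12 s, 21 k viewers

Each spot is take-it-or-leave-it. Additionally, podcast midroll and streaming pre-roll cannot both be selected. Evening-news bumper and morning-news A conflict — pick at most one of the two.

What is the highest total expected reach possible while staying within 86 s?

267

By expected reach per s: midday rerun 3.78, game-show break 3.31, evening-news bumper 2.03 lead.
Taking game-show break + midday rerun + morning-news A: 81 s used, 267 in expected reach.
That's the maximum — no feasible swap from here does better than 267.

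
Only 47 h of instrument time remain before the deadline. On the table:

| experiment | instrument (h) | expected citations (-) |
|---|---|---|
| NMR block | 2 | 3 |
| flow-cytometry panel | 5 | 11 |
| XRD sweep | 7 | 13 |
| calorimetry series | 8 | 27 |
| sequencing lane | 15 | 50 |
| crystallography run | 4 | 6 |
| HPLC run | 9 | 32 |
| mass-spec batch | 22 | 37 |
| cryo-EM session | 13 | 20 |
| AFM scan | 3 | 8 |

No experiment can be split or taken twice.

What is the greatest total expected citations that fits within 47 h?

Best packing: flow-cytometry panel + XRD sweep + calorimetry series + sequencing lane + HPLC run + AFM scan — 47 h, 141 total.
Runner-up NMR block + flow-cytometry panel + calorimetry series + sequencing lane + crystallography run + HPLC run + AFM scan tops out at 137.

141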